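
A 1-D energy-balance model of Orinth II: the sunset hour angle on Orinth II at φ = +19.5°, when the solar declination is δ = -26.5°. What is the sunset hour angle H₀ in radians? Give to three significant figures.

cos H₀ = −tan φ · tan δ = −tan(+19.5°) × tan(-26.500°) = 0.1766, so H₀ = 1.3933 rad = 79.83°.

H₀ = 1.39 rad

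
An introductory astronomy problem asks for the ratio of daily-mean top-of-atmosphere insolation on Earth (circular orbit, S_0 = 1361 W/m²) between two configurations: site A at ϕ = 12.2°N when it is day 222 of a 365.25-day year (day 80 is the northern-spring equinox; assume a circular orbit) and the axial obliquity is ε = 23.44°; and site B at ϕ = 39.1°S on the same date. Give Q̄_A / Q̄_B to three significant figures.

— Configuration A (ϕ=+12.2°):
Solar longitude: L_s = 360° × (222 − 80)/365.25 = 139.959°.
sin δ = sin 23.44° × sin 139.959° = 0.25591, so δ = +14.828°.
cos h₀ = −tan(+12.2°) tan(+14.828°) = -0.0572, h₀ = 1.6281 rad.
Bracket: h₀ sin ϕ sin δ + cos ϕ cos δ sin h₀ = 1.6281×0.21132×0.25591 + 0.97742×0.96670×0.99836 = 0.088046 + 0.943322 = 1.031368.
Q̄ = (S_0/π) × [bracket] = (1361/π) × 1.031368 = 446.81 W/m².
— Configuration B (ϕ=-39.1°):
cos h₀ = −tan(-39.1°) tan(+14.828°) = 0.2151, h₀ = 1.3540 rad.
Bracket: h₀ sin ϕ sin δ + cos ϕ cos δ sin h₀ = 1.3540×-0.63068×0.25591 + 0.77605×0.96670×0.97658 = -0.218532 + 0.732638 = 0.514106.
Q̄ = (S_0/π) × [bracket] = (1361/π) × 0.514106 = 222.72 W/m².
Ratio Q̄_A / Q̄_B = 446.81 / 222.72 = 2.006.

Q̄_A / Q̄_B ≈ 2.01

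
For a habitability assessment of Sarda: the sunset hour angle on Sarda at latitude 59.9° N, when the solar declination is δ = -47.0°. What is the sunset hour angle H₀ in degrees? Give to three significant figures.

cos H₀ = −tan φ · tan δ = 1.8499 ≥ 1, so the host star never rises (polar night) and H₀ = 0.

H₀ = 0.00°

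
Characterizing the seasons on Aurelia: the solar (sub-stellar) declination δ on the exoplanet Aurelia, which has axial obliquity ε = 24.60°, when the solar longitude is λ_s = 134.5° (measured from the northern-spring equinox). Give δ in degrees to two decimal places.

δ = +17.27°

sin δ = sin ε · sin λ_s = sin 24.60° × sin 134.5° = 0.296912.
δ = arcsin(0.296912) = +17.27°.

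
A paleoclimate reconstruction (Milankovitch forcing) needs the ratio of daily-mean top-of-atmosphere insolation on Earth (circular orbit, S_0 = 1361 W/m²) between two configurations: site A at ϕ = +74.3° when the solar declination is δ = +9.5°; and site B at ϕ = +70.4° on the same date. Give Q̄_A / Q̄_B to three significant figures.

— Configuration A (ϕ=+74.3°):
cos h₀ = −tan(+74.3°) tan(+9.500°) = -0.5953, h₀ = 2.2085 rad.
Bracket: h₀ sin ϕ sin δ + cos ϕ cos δ sin h₀ = 2.2085×0.96269×0.16505 + 0.27060×0.98629×0.80347 = 0.350913 + 0.214438 = 0.565351.
Q̄ = (S_0/π) × [bracket] = (1361/π) × 0.565351 = 244.92 W/m².
— Configuration B (ϕ=+70.4°):
cos h₀ = −tan(+70.4°) tan(+9.500°) = -0.4700, h₀ = 2.0600 rad.
Bracket: h₀ sin ϕ sin δ + cos ϕ cos δ sin h₀ = 2.0600×0.94206×0.16505 + 0.33545×0.98629×0.88269 = 0.320303 + 0.292039 = 0.612342.
Q̄ = (S_0/π) × [bracket] = (1361/π) × 0.612342 = 265.28 W/m².
Ratio Q̄_A / Q̄_B = 244.92 / 265.28 = 0.9233.

Q̄_A / Q̄_B ≈ 0.923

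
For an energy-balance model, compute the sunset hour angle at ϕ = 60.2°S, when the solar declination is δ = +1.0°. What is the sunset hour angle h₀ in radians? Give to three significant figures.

cos h₀ = −tan ϕ · tan δ = −tan(-60.2°) × tan(+1.000°) = 0.0305, so h₀ = 1.5403 rad = 88.25°.

h₀ = 1.54 rad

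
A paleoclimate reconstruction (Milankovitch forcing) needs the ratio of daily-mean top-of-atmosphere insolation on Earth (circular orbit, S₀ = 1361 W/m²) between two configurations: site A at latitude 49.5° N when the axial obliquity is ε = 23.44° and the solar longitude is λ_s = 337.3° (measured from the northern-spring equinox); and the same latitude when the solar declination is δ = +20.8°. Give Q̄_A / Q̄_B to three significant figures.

Q̄_A / Q̄_B ≈ 0.429

— Configuration A (φ=+49.5°):
Solar declination: sin δ = sin ε · sin λ_s = sin 23.44° × sin 337.3° = -0.15351, so δ = -8.830°.
cos H₀ = −tan(+49.5°) tan(-8.830°) = 0.1819, H₀ = 1.3879 rad.
Bracket: H₀ sin φ sin δ + cos φ cos δ sin H₀ = 1.3879×0.76041×-0.15351 + 0.64945×0.98815×0.98332 = -0.162010 + 0.631050 = 0.469040.
Q̄ = (S₀/π) × [bracket] = (1361/π) × 0.469040 = 203.20 W/m².
— Configuration B (φ=+49.5°):
cos H₀ = −tan(+49.5°) tan(+20.800°) = -0.4448, H₀ = 2.0317 rad.
Bracket: H₀ sin φ sin δ + cos φ cos δ sin H₀ = 2.0317×0.76041×0.35511 + 0.64945×0.93483×0.89565 = 0.548618 + 0.543772 = 1.092390.
Q̄ = (S₀/π) × [bracket] = (1361/π) × 1.092390 = 473.24 W/m².
Ratio Q̄_A / Q̄_B = 203.20 / 473.24 = 0.4294.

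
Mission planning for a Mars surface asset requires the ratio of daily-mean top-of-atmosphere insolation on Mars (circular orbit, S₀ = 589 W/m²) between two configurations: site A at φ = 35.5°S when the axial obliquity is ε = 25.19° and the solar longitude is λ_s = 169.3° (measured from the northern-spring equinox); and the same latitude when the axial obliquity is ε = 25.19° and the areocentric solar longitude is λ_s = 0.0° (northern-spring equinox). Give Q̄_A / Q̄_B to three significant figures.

— Configuration A (φ=-35.5°):
Solar declination: sin δ = sin ε · sin λ_s = sin 25.19° × sin 169.3° = 0.07902, so δ = +4.532°.
cos H₀ = −tan(-35.5°) tan(+4.532°) = 0.0565, H₀ = 1.5142 rad.
Bracket: H₀ sin φ sin δ + cos φ cos δ sin H₀ = 1.5142×-0.58070×0.07902 + 0.81412×0.99687×0.99840 = -0.069482 + 0.810273 = 0.740791.
Q̄ = (S₀/π) × [bracket] = (589/π) × 0.740791 = 138.89 W/m².
— Configuration B (φ=-35.5°):
sin δ = sin 25.19° × sin 0.0° = 0.00000, so δ = +0.000°.
cos H₀ = −tan(-35.5°) tan(+0.000°) = 0.0000, H₀ = 1.5708 rad.
Bracket: H₀ sin φ sin δ + cos φ cos δ sin H₀ = 1.5708×-0.58070×0.00000 + 0.81412×1.00000×1.00000 = -0.000000 + 0.814120 = 0.814120.
Q̄ = (S₀/π) × [bracket] = (589/π) × 0.814120 = 152.63 W/m².
Ratio Q̄_A / Q̄_B = 138.89 / 152.63 = 0.9100.

Q̄_A / Q̄_B ≈ 0.910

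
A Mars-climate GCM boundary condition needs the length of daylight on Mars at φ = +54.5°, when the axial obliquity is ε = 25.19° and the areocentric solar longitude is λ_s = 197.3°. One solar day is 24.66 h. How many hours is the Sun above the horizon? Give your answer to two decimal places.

sin δ = sin 25.19° × sin 197.3° = -0.12657, so δ = -7.271°.
cos H₀ = −tan φ · tan δ = −tan(+54.5°) × tan(-7.271°) = 0.1789, so H₀ = 1.3909 rad = 79.70°.
Daylight = 2H₀/(2π) × 24.66 h = (1.3909/π) × 24.66 = 10.92 h.

10.92 h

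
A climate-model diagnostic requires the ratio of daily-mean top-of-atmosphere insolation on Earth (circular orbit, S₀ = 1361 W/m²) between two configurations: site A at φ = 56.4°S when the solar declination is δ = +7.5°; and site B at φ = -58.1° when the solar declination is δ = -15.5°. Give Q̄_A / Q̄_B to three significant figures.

— Configuration A (φ=-56.4°):
cos H₀ = −tan(-56.4°) tan(+7.500°) = 0.1982, H₀ = 1.3713 rad.
Bracket: H₀ sin φ sin δ + cos φ cos δ sin H₀ = 1.3713×-0.83292×0.13053 + 0.55339×0.99144×0.98017 = -0.149089 + 0.537773 = 0.388684.
Q̄ = (S₀/π) × [bracket] = (1361/π) × 0.388684 = 168.39 W/m².
— Configuration B (φ=-58.1°):
cos H₀ = −tan(-58.1°) tan(-15.500°) = -0.4455, H₀ = 2.0326 rad.
Bracket: H₀ sin φ sin δ + cos φ cos δ sin H₀ = 2.0326×-0.84897×-0.26724 + 0.52844×0.96363×0.89526 = 0.461154 + 0.455885 = 0.917039.
Q̄ = (S₀/π) × [bracket] = (1361/π) × 0.917039 = 397.28 W/m².
Ratio Q̄_A / Q̄_B = 168.39 / 397.28 = 0.4239.

Q̄_A / Q̄_B ≈ 0.424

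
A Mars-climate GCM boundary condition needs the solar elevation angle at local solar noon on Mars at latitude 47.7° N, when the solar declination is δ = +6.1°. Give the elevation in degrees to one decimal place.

48.4°

At local noon the hour angle is zero, so the zenith angle equals |ϕ − δ| = |+47.7° − (+6.100°)| = 41.600°.
Elevation = 90° − 41.600° = 48.4°.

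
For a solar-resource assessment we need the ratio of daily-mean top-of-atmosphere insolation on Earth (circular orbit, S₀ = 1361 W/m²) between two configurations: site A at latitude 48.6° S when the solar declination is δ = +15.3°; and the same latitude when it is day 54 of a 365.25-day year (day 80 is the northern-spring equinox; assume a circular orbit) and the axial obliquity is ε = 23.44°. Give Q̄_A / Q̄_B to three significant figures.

Q̄_A / Q̄_B ≈ 0.413

— Configuration A (φ=-48.6°):
cos H₀ = −tan(-48.6°) tan(+15.300°) = 0.3103, H₀ = 1.2553 rad.
Bracket: H₀ sin φ sin δ + cos φ cos δ sin H₀ = 1.2553×-0.75011×0.26387 + 0.66131×0.96456×0.95064 = -0.248463 + 0.606388 = 0.357925.
Q̄ = (S₀/π) × [bracket] = (1361/π) × 0.357925 = 155.06 W/m².
— Configuration B (φ=-48.6°):
Solar longitude: λ_s = 360° × (54 − 80)/365.25 = -25.626°, i.e. -25.626° + 360° = 334.374°.
sin δ = sin 23.44° × sin 334.374° = -0.17204, so δ = -9.907°.
cos H₀ = −tan(-48.6°) tan(-9.907°) = -0.1981, H₀ = 1.7702 rad.
Bracket: H₀ sin φ sin δ + cos φ cos δ sin H₀ = 1.7702×-0.75011×-0.17204 + 0.66131×0.98509×0.98018 = 0.228442 + 0.638538 = 0.866980.
Q̄ = (S₀/π) × [bracket] = (1361/π) × 0.866980 = 375.59 W/m².
Ratio Q̄_A / Q̄_B = 155.06 / 375.59 = 0.4128.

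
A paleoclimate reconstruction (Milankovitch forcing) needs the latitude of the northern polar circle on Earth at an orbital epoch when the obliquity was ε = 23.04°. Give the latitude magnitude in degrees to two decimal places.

The polar circle is the lowest latitude that experiences at least one full rotation of continuous daylight at the northern-summer solstice; it lies at |ϕ| = 90° − ε = 90° − 23.04° = 66.96°.

66.96°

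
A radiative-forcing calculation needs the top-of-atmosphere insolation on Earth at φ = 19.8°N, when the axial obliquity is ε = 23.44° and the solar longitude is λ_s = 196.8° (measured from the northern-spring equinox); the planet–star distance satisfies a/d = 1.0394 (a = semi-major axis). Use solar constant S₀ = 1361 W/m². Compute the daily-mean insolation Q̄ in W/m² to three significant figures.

Solar declination: sin δ = sin ε · sin λ_s = sin 23.44° × sin 196.8° = -0.11497, so δ = -6.602°.
cos H₀ = −tan(+19.8°) tan(-6.602°) = 0.0417, H₀ = 1.5291 rad.
Bracket: H₀ sin φ sin δ + cos φ cos δ sin H₀ = 1.5291×0.33874×-0.11497 + 0.94088×0.99337×0.99913 = -0.059551 + 0.933829 = 0.874278.
Inverse-square distance factor (a/d)² = 1.0394² = 1.080352.
Q̄ = (S₀/π) × 1.080352 × [bracket] = (1361/π) × 1.080352 × 0.874278 = 409.2 W/m².

Q̄ ≈ 409 W/m²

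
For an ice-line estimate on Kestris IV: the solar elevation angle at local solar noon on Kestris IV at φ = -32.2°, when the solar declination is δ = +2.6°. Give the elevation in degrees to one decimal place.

55.2°

At local noon the hour angle is zero, so the zenith angle equals |φ − δ| = |-32.2° − (+2.600°)| = 34.800°.
Elevation = 90° − 34.800° = 55.2°.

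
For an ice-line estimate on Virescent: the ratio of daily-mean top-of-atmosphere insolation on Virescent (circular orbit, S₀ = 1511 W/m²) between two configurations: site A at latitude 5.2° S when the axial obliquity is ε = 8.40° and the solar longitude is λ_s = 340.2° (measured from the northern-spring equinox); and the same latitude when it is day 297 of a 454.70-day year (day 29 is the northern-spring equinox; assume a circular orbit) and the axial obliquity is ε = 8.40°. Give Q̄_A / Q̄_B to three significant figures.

Q̄_A / Q̄_B ≈ 0.998

— Configuration A (φ=-5.2°):
Solar declination: sin δ = sin ε · sin λ_s = sin 8.40° × sin 340.2° = -0.04948, so δ = -2.836°.
cos H₀ = −tan(-5.2°) tan(-2.836°) = -0.0045, H₀ = 1.5753 rad.
Bracket: H₀ sin φ sin δ + cos φ cos δ sin H₀ = 1.5753×-0.09063×-0.04948 + 0.99588×0.99877×0.99999 = 0.007064 + 0.994645 = 1.001709.
Q̄ = (S₀/π) × [bracket] = (1511/π) × 1.001709 = 481.79 W/m².
— Configuration B (φ=-5.2°):
Solar longitude: λ_s = 360° × (297 − 29)/454.70 = 212.184°.
sin δ = sin 8.40° × sin 212.184° = -0.07781, so δ = -4.463°.
cos H₀ = −tan(-5.2°) tan(-4.463°) = -0.0071, H₀ = 1.5779 rad.
Bracket: H₀ sin φ sin δ + cos φ cos δ sin H₀ = 1.5779×-0.09063×-0.07781 + 0.99588×0.99697×0.99997 = 0.011127 + 0.992833 = 1.003960.
Q̄ = (S₀/π) × [bracket] = (1511/π) × 1.003960 = 482.87 W/m².
Ratio Q̄_A / Q̄_B = 481.79 / 482.87 = 0.9978.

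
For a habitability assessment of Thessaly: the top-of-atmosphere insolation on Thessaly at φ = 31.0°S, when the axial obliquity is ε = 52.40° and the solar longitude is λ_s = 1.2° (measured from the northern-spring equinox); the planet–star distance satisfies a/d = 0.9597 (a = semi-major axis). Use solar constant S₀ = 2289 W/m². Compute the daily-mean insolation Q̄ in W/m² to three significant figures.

Solar declination: sin δ = sin ε · sin λ_s = sin 52.40° × sin 1.2° = 0.01659, so δ = +0.951°.
cos H₀ = −tan(-31.0°) tan(+0.951°) = 0.0100, H₀ = 1.5608 rad.
Bracket: H₀ sin φ sin δ + cos φ cos δ sin H₀ = 1.5608×-0.51504×0.01659 + 0.85717×0.99986×0.99995 = -0.013336 + 0.857007 = 0.843671.
Inverse-square distance factor (a/d)² = 0.9597² = 0.921024.
Q̄ = (S₀/π) × 0.921024 × [bracket] = (2289/π) × 0.921024 × 0.843671 = 566.2 W/m².

Q̄ ≈ 566 W/m²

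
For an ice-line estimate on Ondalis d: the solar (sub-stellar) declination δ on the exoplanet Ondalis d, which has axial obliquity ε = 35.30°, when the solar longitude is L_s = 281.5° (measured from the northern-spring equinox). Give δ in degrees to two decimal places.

δ = -34.49°

sin δ = sin ε · sin L_s = sin 35.30° × sin 281.5° = -0.566257.
δ = arcsin(-0.566257) = -34.49°.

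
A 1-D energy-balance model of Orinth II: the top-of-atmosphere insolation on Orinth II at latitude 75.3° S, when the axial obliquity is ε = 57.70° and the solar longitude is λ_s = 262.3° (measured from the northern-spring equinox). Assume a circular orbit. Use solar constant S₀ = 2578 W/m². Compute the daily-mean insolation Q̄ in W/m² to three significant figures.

Q̄ ≈ 2.09e+03 W/m²

Solar declination: sin δ = sin ε · sin λ_s = sin 57.70° × sin 262.3° = -0.83764, so δ = -56.892°.
cos H₀ = −tan(-75.3°) tan(-56.892°) = -5.8454 ≤ −1 ⇒ polar day, H₀ = π.
Bracket: H₀ sin φ sin δ + cos φ cos δ sin H₀ = 3.1416×-0.96727×-0.83764 + 0.25376×0.54622×0.00000 = 2.545400 + 0.000000 = 2.545400.
Q̄ = (S₀/π) × [bracket] = (2578/π) × 2.545400 = 2089 W/m².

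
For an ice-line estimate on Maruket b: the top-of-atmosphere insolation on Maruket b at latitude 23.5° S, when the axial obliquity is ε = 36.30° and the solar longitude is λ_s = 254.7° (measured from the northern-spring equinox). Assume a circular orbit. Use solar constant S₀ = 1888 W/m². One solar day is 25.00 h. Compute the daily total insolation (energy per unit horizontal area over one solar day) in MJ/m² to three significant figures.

61.9 MJ/m²

Solar declination: sin δ = sin ε · sin λ_s = sin 36.30° × sin 254.7° = -0.57103, so δ = -34.822°.
cos H₀ = −tan(-23.5°) tan(-34.822°) = -0.3025, H₀ = 1.8781 rad.
Bracket: H₀ sin φ sin δ + cos φ cos δ sin H₀ = 1.8781×-0.39875×-0.57103 + 0.91706×0.82093×0.95316 = 0.427640 + 0.717579 = 1.145219.
Q̄ = (S₀/π) × [bracket] = (1888/π) × 1.145219 = 688.24 W/m².
Daily total = Q̄ × 25.00 h × 3600 s/h = 688.24 × 25.00 × 3600 / 10⁶ = 61.94 MJ/m².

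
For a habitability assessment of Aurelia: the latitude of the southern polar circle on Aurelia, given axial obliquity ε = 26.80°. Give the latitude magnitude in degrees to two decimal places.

63.20°

The polar circle is the lowest latitude that experiences at least one full rotation of continuous darkness at the northern-summer solstice; it lies at |φ| = 90° − ε = 90° − 26.80° = 63.20°.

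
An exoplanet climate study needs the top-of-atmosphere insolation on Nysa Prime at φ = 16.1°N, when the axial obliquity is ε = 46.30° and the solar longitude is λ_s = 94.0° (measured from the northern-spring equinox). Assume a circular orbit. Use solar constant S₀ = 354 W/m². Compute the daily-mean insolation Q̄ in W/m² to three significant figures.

Solar declination: sin δ = sin ε · sin λ_s = sin 46.30° × sin 94.0° = 0.72121, so δ = +46.154°.
cos H₀ = −tan(+16.1°) tan(+46.154°) = -0.3005, H₀ = 1.8760 rad.
Bracket: H₀ sin φ sin δ + cos φ cos δ sin H₀ = 1.8760×0.27731×0.72121 + 0.96078×0.69272×0.95378 = 0.375198 + 0.634790 = 1.009988.
Q̄ = (S₀/π) × [bracket] = (354/π) × 1.009988 = 113.8 W/m².

Q̄ ≈ 114 W/m²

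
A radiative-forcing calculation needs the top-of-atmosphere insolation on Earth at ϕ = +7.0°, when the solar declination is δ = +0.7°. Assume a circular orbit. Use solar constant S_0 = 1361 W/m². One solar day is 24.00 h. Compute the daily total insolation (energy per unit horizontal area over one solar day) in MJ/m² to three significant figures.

37.2 MJ/m²

cos h₀ = −tan(+7.0°) tan(+0.700°) = -0.0015, h₀ = 1.5723 rad.
Bracket: h₀ sin ϕ sin δ + cos ϕ cos δ sin h₀ = 1.5723×0.12187×0.01222 + 0.99255×0.99993×1.00000 = 0.002342 + 0.992481 = 0.994823.
Q̄ = (S_0/π) × [bracket] = (1361/π) × 0.994823 = 430.98 W/m².
Daily total = Q̄ × 24.00 h × 3600 s/h = 430.98 × 24.00 × 3600 / 10⁶ = 37.24 MJ/m².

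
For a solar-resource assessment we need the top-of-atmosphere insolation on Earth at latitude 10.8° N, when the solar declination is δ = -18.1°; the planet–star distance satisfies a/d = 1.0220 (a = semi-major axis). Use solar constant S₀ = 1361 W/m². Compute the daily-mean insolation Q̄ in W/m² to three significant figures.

Q̄ ≈ 382 W/m²

cos H₀ = −tan(+10.8°) tan(-18.100°) = 0.0624, H₀ = 1.5084 rad.
Bracket: H₀ sin φ sin δ + cos φ cos δ sin H₀ = 1.5084×0.18738×-0.31068 + 0.98229×0.95052×0.99805 = -0.087812 + 0.931866 = 0.844054.
Inverse-square distance factor (a/d)² = 1.0220² = 1.044484.
Q̄ = (S₀/π) × 1.044484 × [bracket] = (1361/π) × 1.044484 × 0.844054 = 381.9 W/m².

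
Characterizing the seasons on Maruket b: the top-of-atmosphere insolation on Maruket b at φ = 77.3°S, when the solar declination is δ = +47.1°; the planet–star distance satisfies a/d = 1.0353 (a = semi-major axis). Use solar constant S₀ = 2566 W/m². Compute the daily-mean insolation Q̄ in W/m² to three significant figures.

cos H₀ = −tan(-77.3°) tan(+47.100°) = 4.7752 ≥ 1 ⇒ polar night, H₀ = 0 and Q̄ = 0.
Inverse-square distance factor (a/d)² = 1.0353² = 1.071846.

Q̄ ≈ 0.00 W/m²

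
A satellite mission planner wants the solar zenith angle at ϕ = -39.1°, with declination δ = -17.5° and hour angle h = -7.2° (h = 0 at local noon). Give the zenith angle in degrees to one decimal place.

θ_z = 22.5°

cos θ_z = sin ϕ sin δ + cos ϕ cos δ cos h = 0.189648 + 0.734292 = 0.923940.
θ_z = arccos(0.923940) = 22.5°.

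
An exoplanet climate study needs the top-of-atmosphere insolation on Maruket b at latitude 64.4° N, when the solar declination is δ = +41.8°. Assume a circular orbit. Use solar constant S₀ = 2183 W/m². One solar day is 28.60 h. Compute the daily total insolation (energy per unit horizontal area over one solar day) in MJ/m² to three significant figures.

135 MJ/m²

cos H₀ = −tan(+64.4°) tan(+41.800°) = -1.8661 ≤ −1 ⇒ polar day, H₀ = π.
Bracket: H₀ sin φ sin δ + cos φ cos δ sin H₀ = 3.1416×0.90183×0.66653 + 0.43209×0.74548×0.00000 = 1.888406 + 0.000000 = 1.888406.
Q̄ = (S₀/π) × [bracket] = (2183/π) × 1.888406 = 1312.2 W/m².
Daily total = Q̄ × 28.60 h × 3600 s/h = 1312.2 × 28.60 × 3600 / 10⁶ = 135.1 MJ/m².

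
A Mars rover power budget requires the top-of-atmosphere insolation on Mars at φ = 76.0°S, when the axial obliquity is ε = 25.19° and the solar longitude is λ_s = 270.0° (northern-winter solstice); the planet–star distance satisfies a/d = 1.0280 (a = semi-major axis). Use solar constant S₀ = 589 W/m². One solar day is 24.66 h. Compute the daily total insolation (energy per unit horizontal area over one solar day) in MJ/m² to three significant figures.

Solar declination: sin δ = sin ε · sin λ_s = sin 25.19° × sin 270.0° = -0.42562, so δ = -25.190°.
cos H₀ = −tan(-76.0°) tan(-25.190°) = -1.8865 ≤ −1 ⇒ polar day, H₀ = π.
Bracket: H₀ sin φ sin δ + cos φ cos δ sin H₀ = 3.1416×-0.97030×-0.42562 + 0.24192×0.90490×0.00000 = 1.297415 + 0.000000 = 1.297415.
Inverse-square distance factor (a/d)² = 1.0280² = 1.056784.
Q̄ = (S₀/π) × 1.056784 × [bracket] = (589/π) × 1.056784 × 1.297415 = 257.06 W/m².
Daily total = Q̄ × 24.66 h × 3600 s/h = 257.06 × 24.66 × 3600 / 10⁶ = 22.82 MJ/m².

22.8 MJ/m²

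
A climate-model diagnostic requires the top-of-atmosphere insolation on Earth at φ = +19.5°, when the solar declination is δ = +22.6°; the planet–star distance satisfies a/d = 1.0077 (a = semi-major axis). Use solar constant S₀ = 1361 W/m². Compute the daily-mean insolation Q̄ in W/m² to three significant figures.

cos H₀ = −tan(+19.5°) tan(+22.600°) = -0.1474, H₀ = 1.7187 rad.
Bracket: H₀ sin φ sin δ + cos φ cos δ sin H₀ = 1.7187×0.33381×0.38430 + 0.94264×0.92321×0.98908 = 0.220480 + 0.860751 = 1.081231.
Inverse-square distance factor (a/d)² = 1.0077² = 1.015459.
Q̄ = (S₀/π) × 1.015459 × [bracket] = (1361/π) × 1.015459 × 1.081231 = 475.7 W/m².

Q̄ ≈ 476 W/m²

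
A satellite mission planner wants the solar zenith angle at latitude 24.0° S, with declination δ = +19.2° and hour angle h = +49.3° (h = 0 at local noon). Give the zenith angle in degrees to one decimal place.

cos θ_z = sin φ sin δ + cos φ cos δ cos h = -0.133762 + 0.562585 = 0.428823.
θ_z = arccos(0.428823) = 64.6°.

θ_z = 64.6°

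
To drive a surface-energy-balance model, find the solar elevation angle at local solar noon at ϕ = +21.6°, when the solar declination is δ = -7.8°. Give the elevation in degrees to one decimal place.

At local noon the hour angle is zero, so the zenith angle equals |ϕ − δ| = |+21.6° − (-7.800°)| = 29.400°.
Elevation = 90° − 29.400° = 60.6°.

60.6°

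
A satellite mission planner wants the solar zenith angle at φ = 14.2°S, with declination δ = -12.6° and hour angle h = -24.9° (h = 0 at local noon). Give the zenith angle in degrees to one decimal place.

cos θ_z = sin φ sin δ + cos φ cos δ cos h = 0.053512 + 0.858152 = 0.911664.
θ_z = arccos(0.911664) = 24.3°.

θ_z = 24.3°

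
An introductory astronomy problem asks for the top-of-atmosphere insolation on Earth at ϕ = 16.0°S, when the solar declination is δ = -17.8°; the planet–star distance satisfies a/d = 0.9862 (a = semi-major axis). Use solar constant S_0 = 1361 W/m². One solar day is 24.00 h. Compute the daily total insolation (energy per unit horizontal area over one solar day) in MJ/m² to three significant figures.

38.3 MJ/m²

cos h₀ = −tan(-16.0°) tan(-17.800°) = -0.0921, h₀ = 1.6630 rad.
Bracket: h₀ sin ϕ sin δ + cos ϕ cos δ sin h₀ = 1.6630×-0.27564×-0.30570 + 0.96126×0.95213×0.99575 = 0.140130 + 0.911355 = 1.051485.
Inverse-square distance factor (a/d)² = 0.9862² = 0.972590.
Q̄ = (S_0/π) × 0.972590 × [bracket] = (1361/π) × 0.972590 × 1.051485 = 443.04 W/m².
Daily total = Q̄ × 24.00 h × 3600 s/h = 443.04 × 24.00 × 3600 / 10⁶ = 38.28 MJ/m².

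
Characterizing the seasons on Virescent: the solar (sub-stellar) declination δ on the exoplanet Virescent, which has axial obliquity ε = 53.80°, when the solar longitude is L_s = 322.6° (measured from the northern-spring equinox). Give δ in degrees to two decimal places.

δ = -29.35°

sin δ = sin ε · sin L_s = sin 53.80° × sin 322.6° = -0.490128.
δ = arcsin(-0.490128) = -29.35°.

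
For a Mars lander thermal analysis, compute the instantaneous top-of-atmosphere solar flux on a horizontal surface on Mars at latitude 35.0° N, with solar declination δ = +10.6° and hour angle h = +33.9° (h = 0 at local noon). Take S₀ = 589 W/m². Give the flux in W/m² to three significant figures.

cos θ_z = sin φ sin δ + cos φ cos δ cos h = 0.105510 + 0.668304 = 0.773814.
Flux = S₀ · cos θ_z = 589 × 0.773814 = 455.8 W/m².

456 W/m²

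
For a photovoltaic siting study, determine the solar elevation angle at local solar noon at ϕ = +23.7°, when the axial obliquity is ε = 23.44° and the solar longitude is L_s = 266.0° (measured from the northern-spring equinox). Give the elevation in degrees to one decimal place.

Solar declination: sin δ = sin ε · sin L_s = sin 23.44° × sin 266.0° = -0.39682, so δ = -23.380°.
At local noon the hour angle is zero, so the zenith angle equals |ϕ − δ| = |+23.7° − (-23.380°)| = 47.080°.
Elevation = 90° − 47.080° = 42.9°.

42.9°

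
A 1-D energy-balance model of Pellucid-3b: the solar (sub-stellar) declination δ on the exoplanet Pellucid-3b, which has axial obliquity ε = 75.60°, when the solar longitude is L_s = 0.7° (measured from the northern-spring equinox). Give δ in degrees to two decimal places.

δ = +0.68°

sin δ = sin ε · sin L_s = sin 75.60° × sin 0.7° = 0.011833.
δ = arcsin(0.011833) = +0.68°.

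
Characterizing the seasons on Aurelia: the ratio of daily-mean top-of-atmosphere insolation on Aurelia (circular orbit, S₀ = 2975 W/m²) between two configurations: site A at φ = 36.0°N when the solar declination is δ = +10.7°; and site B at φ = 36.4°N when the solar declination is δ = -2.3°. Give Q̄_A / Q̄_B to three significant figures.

— Configuration A (φ=+36.0°):
cos H₀ = −tan(+36.0°) tan(+10.700°) = -0.1373, H₀ = 1.7085 rad.
Bracket: H₀ sin φ sin δ + cos φ cos δ sin H₀ = 1.7085×0.58779×0.18567 + 0.80902×0.98261×0.99053 = 0.186457 + 0.787423 = 0.973880.
Q̄ = (S₀/π) × [bracket] = (2975/π) × 0.973880 = 922.24 W/m².
— Configuration B (φ=+36.4°):
cos H₀ = −tan(+36.4°) tan(-2.300°) = 0.0296, H₀ = 1.5412 rad.
Bracket: H₀ sin φ sin δ + cos φ cos δ sin H₀ = 1.5412×0.59342×-0.04013 + 0.80489×0.99919×0.99956 = -0.036702 + 0.803884 = 0.767182.
Q̄ = (S₀/π) × [bracket] = (2975/π) × 0.767182 = 726.50 W/m².
Ratio Q̄_A / Q̄_B = 922.24 / 726.50 = 1.269.

Q̄_A / Q̄_B ≈ 1.27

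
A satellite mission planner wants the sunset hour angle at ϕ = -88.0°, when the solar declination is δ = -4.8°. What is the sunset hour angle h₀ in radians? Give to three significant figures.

Sunrise equation: cos h₀ = −tan ϕ · tan δ = -2.4047 ≤ −1, so the Sun never sets (polar day) and h₀ = π.

h₀ = 3.14 rad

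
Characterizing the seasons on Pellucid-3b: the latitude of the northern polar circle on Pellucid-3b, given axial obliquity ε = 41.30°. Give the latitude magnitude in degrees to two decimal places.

48.70°

The polar circle is the lowest latitude that experiences at least one full rotation of continuous daylight at the northern-summer solstice; it lies at |φ| = 90° − ε = 90° − 41.30° = 48.70°.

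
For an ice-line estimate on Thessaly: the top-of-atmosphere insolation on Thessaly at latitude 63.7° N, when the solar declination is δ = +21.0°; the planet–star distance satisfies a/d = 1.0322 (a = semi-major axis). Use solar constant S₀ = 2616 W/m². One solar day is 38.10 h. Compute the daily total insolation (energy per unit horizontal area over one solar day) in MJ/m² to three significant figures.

cos H₀ = −tan(+63.7°) tan(+21.000°) = -0.7767, H₀ = 2.4602 rad.
Bracket: H₀ sin φ sin δ + cos φ cos δ sin H₀ = 2.4602×0.89649×0.35837 + 0.44307×0.93358×0.62988 = 0.790401 + 0.260544 = 1.050945.
Inverse-square distance factor (a/d)² = 1.0322² = 1.065437.
Q̄ = (S₀/π) × 1.065437 × [bracket] = (2616/π) × 1.065437 × 1.050945 = 932.39 W/m².
Daily total = Q̄ × 38.10 h × 3600 s/h = 932.39 × 38.10 × 3600 / 10⁶ = 127.9 MJ/m².

128 MJ/m²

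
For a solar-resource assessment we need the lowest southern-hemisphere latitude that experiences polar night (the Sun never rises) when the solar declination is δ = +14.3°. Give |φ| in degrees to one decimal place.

|φ| = 75.7°

Polar night requires cos H₀ = −tan φ tan δ ≥ 1, i.e. tan φ tan δ ≤ −1.
The boundary is |tan φ| · |tan δ| = 1, so |φ| = 90° − |δ| = 90° − 14.3° = 75.7° in the southern hemisphere.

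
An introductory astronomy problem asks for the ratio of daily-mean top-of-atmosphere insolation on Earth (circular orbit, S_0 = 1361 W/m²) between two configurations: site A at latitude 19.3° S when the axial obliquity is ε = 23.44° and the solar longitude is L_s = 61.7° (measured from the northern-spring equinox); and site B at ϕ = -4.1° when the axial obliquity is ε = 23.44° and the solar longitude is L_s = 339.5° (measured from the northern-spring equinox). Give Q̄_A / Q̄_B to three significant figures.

— Configuration A (ϕ=-19.3°):
Solar declination: sin δ = sin ε · sin L_s = sin 23.44° × sin 61.7° = 0.35024, so δ = +20.502°.
cos h₀ = −tan(-19.3°) tan(+20.502°) = 0.1309, h₀ = 1.4395 rad.
Bracket: h₀ sin ϕ sin δ + cos ϕ cos δ sin h₀ = 1.4395×-0.33051×0.35024 + 0.94380×0.93666×0.99139 = -0.166633 + 0.876408 = 0.709775.
Q̄ = (S_0/π) × [bracket] = (1361/π) × 0.709775 = 307.49 W/m².
— Configuration B (ϕ=-4.1°):
Solar declination: sin δ = sin ε · sin L_s = sin 23.44° × sin 339.5° = -0.13931, so δ = -8.008°.
cos h₀ = −tan(-4.1°) tan(-8.008°) = -0.0101, h₀ = 1.5809 rad.
Bracket: h₀ sin ϕ sin δ + cos ϕ cos δ sin h₀ = 1.5809×-0.07150×-0.13931 + 0.99744×0.99025×0.99995 = 0.015747 + 0.987666 = 1.003413.
Q̄ = (S_0/π) × [bracket] = (1361/π) × 1.003413 = 434.70 W/m².
Ratio Q̄_A / Q̄_B = 307.49 / 434.70 = 0.7074.

Q̄_A / Q̄_B ≈ 0.707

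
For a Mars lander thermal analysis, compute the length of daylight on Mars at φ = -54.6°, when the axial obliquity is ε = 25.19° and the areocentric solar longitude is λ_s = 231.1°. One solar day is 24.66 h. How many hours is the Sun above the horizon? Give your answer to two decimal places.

16.39 h

sin δ = sin 25.19° × sin 231.1° = -0.33124, so δ = -19.344°.
cos H₀ = −tan φ · tan δ = −tan(-54.6°) × tan(-19.344°) = -0.4940, so H₀ = 2.0875 rad = 119.60°.
Daylight = 2H₀/(2π) × 24.66 h = (2.0875/π) × 24.66 = 16.39 h.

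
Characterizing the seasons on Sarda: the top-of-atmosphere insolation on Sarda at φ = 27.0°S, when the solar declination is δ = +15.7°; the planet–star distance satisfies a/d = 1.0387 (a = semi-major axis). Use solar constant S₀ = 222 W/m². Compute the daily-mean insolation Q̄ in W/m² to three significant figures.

cos H₀ = −tan(-27.0°) tan(+15.700°) = 0.1432, H₀ = 1.4271 rad.
Bracket: H₀ sin φ sin δ + cos φ cos δ sin H₀ = 1.4271×-0.45399×0.27060 + 0.89101×0.96269×0.98969 = -0.175319 + 0.848923 = 0.673604.
Inverse-square distance factor (a/d)² = 1.0387² = 1.078898.
Q̄ = (S₀/π) × 1.078898 × [bracket] = (222/π) × 1.078898 × 0.673604 = 51.36 W/m².

Q̄ ≈ 51.4 W/m²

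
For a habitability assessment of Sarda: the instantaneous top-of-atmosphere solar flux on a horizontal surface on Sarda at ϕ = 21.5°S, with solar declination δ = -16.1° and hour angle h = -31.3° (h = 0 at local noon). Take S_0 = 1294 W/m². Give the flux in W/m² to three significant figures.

cos θ_z = sin ϕ sin δ + cos ϕ cos δ cos h = 0.101636 + 0.763823 = 0.865459.
Flux = S_0 · cos θ_z = 1294 × 0.865459 = 1120 W/m².

1.12e+03 W/m²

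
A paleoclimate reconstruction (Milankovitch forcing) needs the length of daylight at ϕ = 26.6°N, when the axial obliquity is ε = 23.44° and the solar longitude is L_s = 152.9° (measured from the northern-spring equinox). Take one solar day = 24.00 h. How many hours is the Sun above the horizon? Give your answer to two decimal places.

12.71 h

Solar declination: sin δ = sin ε · sin L_s = sin 23.44° × sin 152.9° = 0.18121, so δ = +10.440°.
cos h₀ = −tan ϕ · tan δ = −tan(+26.6°) × tan(+10.440°) = -0.0923, so h₀ = 1.6632 rad = 95.29°.
Daylight = 2h₀/(2π) × 24.00 h = (1.6632/π) × 24.00 = 12.71 h.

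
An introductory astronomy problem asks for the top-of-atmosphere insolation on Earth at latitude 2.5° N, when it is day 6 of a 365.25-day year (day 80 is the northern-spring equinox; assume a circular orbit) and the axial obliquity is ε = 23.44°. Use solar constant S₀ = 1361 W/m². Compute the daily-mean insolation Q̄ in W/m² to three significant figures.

Q̄ ≈ 389 W/m²

Solar longitude: λ_s = 360° × (6 − 80)/365.25 = -72.936°, i.e. -72.936° + 360° = 287.064°.
sin δ = sin 23.44° × sin 287.064° = -0.38028, so δ = -22.351°.
cos H₀ = −tan(+2.5°) tan(-22.351°) = 0.0180, H₀ = 1.5528 rad.
Bracket: H₀ sin φ sin δ + cos φ cos δ sin H₀ = 1.5528×0.04362×-0.38028 + 0.99905×0.92487×0.99984 = -0.025758 + 0.923844 = 0.898086.
Q̄ = (S₀/π) × [bracket] = (1361/π) × 0.898086 = 389.1 W/m².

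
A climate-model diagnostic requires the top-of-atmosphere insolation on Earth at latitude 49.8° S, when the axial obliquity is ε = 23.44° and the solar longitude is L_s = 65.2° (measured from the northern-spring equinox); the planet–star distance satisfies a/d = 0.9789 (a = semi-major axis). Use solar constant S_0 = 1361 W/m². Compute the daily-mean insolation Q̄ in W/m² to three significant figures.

Q̄ ≈ 96.7 W/m²

Solar declination: sin δ = sin ε · sin L_s = sin 23.44° × sin 65.2° = 0.36110, so δ = +21.168°.
cos h₀ = −tan(-49.8°) tan(+21.168°) = 0.4582, h₀ = 1.0948 rad.
Bracket: h₀ sin ϕ sin δ + cos ϕ cos δ sin h₀ = 1.0948×-0.76380×0.36110 + 0.64546×0.93253×0.88884 = -0.301955 + 0.535002 = 0.233047.
Inverse-square distance factor (a/d)² = 0.9789² = 0.958245.
Q̄ = (S_0/π) × 0.958245 × [bracket] = (1361/π) × 0.958245 × 0.233047 = 96.74 W/m².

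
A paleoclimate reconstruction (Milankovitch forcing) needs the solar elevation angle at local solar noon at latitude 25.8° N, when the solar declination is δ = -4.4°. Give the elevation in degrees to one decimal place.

At local noon the hour angle is zero, so the zenith angle equals |φ − δ| = |+25.8° − (-4.400°)| = 30.200°.
Elevation = 90° − 30.200° = 59.8°.

59.8°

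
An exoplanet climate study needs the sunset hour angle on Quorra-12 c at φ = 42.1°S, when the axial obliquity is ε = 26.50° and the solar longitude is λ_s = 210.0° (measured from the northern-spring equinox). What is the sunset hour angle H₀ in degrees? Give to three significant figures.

Solar declination: sin δ = sin ε · sin λ_s = sin 26.50° × sin 210.0° = -0.22310, so δ = -12.891°.
cos H₀ = −tan φ · tan δ = −tan(-42.1°) × tan(-12.891°) = -0.2068, so H₀ = 1.7791 rad = 101.93°.

H₀ = 102°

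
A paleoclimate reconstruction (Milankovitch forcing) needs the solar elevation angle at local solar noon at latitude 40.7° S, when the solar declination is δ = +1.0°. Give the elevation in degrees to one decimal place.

48.3°

At local noon the hour angle is zero, so the zenith angle equals |φ − δ| = |-40.7° − (+1.000°)| = 41.700°.
Elevation = 90° − 41.700° = 48.3°.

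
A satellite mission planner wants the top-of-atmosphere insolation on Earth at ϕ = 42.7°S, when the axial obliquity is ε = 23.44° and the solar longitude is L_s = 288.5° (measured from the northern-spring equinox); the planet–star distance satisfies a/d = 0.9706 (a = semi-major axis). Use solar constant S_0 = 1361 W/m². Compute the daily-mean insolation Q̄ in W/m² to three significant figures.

Solar declination: sin δ = sin ε · sin L_s = sin 23.44° × sin 288.5° = -0.37723, so δ = -22.162°.
cos h₀ = −tan(-42.7°) tan(-22.162°) = -0.3759, h₀ = 1.9561 rad.
Bracket: h₀ sin ϕ sin δ + cos ϕ cos δ sin h₀ = 1.9561×-0.67816×-0.37723 + 0.73491×0.92612×0.92667 = 0.500414 + 0.630705 = 1.131119.
Inverse-square distance factor (a/d)² = 0.9706² = 0.942064.
Q̄ = (S_0/π) × 0.942064 × [bracket] = (1361/π) × 0.942064 × 1.131119 = 461.6 W/m².

Q̄ ≈ 462 W/m²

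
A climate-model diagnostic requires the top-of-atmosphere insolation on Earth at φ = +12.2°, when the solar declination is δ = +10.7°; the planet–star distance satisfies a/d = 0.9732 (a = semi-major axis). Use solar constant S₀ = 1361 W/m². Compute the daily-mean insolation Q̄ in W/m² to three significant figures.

cos H₀ = −tan(+12.2°) tan(+10.700°) = -0.0409, H₀ = 1.6117 rad.
Bracket: H₀ sin φ sin δ + cos φ cos δ sin H₀ = 1.6117×0.21132×0.18567 + 0.97742×0.98261×0.99917 = 0.063236 + 0.959626 = 1.022862.
Inverse-square distance factor (a/d)² = 0.9732² = 0.947118.
Q̄ = (S₀/π) × 0.947118 × [bracket] = (1361/π) × 0.947118 × 1.022862 = 419.7 W/m².

Q̄ ≈ 420 W/m²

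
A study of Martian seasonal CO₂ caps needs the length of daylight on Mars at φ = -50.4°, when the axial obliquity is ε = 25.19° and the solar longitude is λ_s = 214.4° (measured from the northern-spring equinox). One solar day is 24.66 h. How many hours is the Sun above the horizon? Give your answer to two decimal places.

14.72 h

Solar declination: sin δ = sin ε · sin λ_s = sin 25.19° × sin 214.4° = -0.24046, so δ = -13.914°.
cos H₀ = −tan φ · tan δ = −tan(-50.4°) × tan(-13.914°) = -0.2995, so H₀ = 1.8749 rad = 107.42°.
Daylight = 2H₀/(2π) × 24.66 h = (1.8749/π) × 24.66 = 14.72 h.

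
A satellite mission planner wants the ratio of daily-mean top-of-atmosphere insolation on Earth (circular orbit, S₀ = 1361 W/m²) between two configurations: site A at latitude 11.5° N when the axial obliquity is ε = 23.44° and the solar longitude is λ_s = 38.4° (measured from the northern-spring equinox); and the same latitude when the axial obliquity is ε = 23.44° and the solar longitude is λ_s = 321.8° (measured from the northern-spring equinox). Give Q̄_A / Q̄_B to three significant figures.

Q̄_A / Q̄_B ≈ 1.18

— Configuration A (φ=+11.5°):
Solar declination: sin δ = sin ε · sin λ_s = sin 23.44° × sin 38.4° = 0.24709, so δ = +14.305°.
cos H₀ = −tan(+11.5°) tan(+14.305°) = -0.0519, H₀ = 1.6227 rad.
Bracket: H₀ sin φ sin δ + cos φ cos δ sin H₀ = 1.6227×0.19937×0.24709 + 0.97992×0.96899×0.99865 = 0.079938 + 0.948251 = 1.028189.
Q̄ = (S₀/π) × [bracket] = (1361/π) × 1.028189 = 445.43 W/m².
— Configuration B (φ=+11.5°):
Solar declination: sin δ = sin ε · sin λ_s = sin 23.44° × sin 321.8° = -0.24600, so δ = -14.241°.
cos H₀ = −tan(+11.5°) tan(-14.241°) = 0.0516, H₀ = 1.5191 rad.
Bracket: H₀ sin φ sin δ + cos φ cos δ sin H₀ = 1.5191×0.19937×-0.24600 + 0.97992×0.96927×0.99867 = -0.074504 + 0.948544 = 0.874040.
Q̄ = (S₀/π) × [bracket] = (1361/π) × 0.874040 = 378.65 W/m².
Ratio Q̄_A / Q̄_B = 445.43 / 378.65 = 1.176.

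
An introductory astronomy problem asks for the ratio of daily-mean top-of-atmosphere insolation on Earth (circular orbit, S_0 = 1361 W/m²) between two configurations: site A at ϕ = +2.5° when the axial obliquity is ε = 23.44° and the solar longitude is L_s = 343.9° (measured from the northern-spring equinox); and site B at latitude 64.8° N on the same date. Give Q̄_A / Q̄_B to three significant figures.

— Configuration A (ϕ=+2.5°):
Solar declination: sin δ = sin ε · sin L_s = sin 23.44° × sin 343.9° = -0.11031, so δ = -6.333°.
cos h₀ = −tan(+2.5°) tan(-6.333°) = 0.0048, h₀ = 1.5660 rad.
Bracket: h₀ sin ϕ sin δ + cos ϕ cos δ sin h₀ = 1.5660×0.04362×-0.11031 + 0.99905×0.99390×0.99999 = -0.007535 + 0.992946 = 0.985411.
Q̄ = (S_0/π) × [bracket] = (1361/π) × 0.985411 = 426.90 W/m².
— Configuration B (ϕ=+64.8°):
cos h₀ = −tan(+64.8°) tan(-6.333°) = 0.2359, h₀ = 1.3327 rad.
Bracket: h₀ sin ϕ sin δ + cos ϕ cos δ sin h₀ = 1.3327×0.90483×-0.11031 + 0.42578×0.99390×0.97179 = -0.133019 + 0.411245 = 0.278226.
Q̄ = (S_0/π) × [bracket] = (1361/π) × 0.278226 = 120.53 W/m².
Ratio Q̄_A / Q̄_B = 426.90 / 120.53 = 3.542.

Q̄_A / Q̄_B ≈ 3.54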